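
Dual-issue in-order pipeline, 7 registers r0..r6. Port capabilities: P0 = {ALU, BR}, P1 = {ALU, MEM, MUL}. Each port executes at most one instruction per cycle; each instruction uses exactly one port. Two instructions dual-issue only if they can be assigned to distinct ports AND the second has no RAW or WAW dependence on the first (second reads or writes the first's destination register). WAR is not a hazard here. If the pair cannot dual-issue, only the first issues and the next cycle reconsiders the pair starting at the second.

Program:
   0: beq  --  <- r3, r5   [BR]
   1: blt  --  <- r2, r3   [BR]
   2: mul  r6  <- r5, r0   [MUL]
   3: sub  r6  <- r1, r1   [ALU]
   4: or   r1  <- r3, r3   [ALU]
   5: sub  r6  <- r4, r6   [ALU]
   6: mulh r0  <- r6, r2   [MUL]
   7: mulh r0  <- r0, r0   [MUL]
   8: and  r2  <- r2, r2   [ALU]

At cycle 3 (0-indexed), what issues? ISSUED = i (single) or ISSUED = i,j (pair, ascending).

ISSUED = 5

  cy0 -> i0 (beq.BR) no-port BR/BR
  cy1 -> i1,i2 (blt.BR mul.MUL) pair
  cy2 -> i3,i4 (sub.ALU or.ALU) pair
  cy3 -> i5 (sub.ALU) RAW r6
  cy4 -> i6 (mulh.MUL) no-port MUL/MUL
  cy5 -> i7,i8 (mulh.MUL and.ALU) pair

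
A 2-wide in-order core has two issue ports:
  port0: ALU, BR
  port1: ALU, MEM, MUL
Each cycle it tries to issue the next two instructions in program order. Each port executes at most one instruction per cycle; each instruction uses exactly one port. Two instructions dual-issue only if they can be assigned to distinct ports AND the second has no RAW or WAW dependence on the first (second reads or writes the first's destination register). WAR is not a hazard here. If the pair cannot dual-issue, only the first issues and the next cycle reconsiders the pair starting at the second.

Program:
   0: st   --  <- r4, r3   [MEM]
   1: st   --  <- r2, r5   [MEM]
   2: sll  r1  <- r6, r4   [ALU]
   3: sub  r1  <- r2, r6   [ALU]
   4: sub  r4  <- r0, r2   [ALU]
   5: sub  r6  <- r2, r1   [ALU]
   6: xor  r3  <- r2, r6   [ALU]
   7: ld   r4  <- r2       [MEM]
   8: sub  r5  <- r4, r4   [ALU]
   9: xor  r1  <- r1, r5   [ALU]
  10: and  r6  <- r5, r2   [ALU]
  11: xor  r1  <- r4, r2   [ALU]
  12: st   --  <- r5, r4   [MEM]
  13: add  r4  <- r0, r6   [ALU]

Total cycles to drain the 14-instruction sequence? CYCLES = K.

CYCLES = 9

  cy0 -> i0 (st) no-port MEM/MEM
  cy1 -> i1/i2 (st;sll) 2-wide
  cy2 -> i3/i4 (sub;sub) 2-wide
  cy3 -> i5 (sub) RAW r6
  cy4 -> i6/i7 (xor;ld) 2-wide
  cy5 -> i8 (sub) RAW r5
  cy6 -> i9/i10 (xor;and) 2-wide
  cy7 -> i11/i12 (xor;st) 2-wide
  cy8 -> i13 (add) tail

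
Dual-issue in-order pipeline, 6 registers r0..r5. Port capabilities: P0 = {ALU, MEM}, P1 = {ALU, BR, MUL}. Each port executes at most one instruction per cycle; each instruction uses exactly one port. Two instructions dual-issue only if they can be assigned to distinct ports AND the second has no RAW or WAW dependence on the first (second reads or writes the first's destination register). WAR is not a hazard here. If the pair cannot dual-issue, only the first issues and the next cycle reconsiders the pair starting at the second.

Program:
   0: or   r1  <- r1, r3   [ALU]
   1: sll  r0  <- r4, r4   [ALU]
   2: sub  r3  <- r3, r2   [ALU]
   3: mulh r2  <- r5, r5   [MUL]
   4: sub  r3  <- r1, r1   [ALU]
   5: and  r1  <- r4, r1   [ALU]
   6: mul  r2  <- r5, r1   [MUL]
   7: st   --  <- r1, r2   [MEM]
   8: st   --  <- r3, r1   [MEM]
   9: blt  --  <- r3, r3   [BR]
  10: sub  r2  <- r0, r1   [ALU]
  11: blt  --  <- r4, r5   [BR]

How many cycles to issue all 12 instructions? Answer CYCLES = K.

t=0 i0,i1:or;sll ; 2-wide
t=1 i2,i3:sub;mulh ; 2-wide
t=2 i4,i5:sub;and ; 2-wide
t=3 i6:mul ; RAW r2
t=4 i7:st ; no-port MEM/MEM
t=5 i8,i9:st;blt ; 2-wide
t=6 i10,i11:sub;blt ; 2-wide

CYCLES = 7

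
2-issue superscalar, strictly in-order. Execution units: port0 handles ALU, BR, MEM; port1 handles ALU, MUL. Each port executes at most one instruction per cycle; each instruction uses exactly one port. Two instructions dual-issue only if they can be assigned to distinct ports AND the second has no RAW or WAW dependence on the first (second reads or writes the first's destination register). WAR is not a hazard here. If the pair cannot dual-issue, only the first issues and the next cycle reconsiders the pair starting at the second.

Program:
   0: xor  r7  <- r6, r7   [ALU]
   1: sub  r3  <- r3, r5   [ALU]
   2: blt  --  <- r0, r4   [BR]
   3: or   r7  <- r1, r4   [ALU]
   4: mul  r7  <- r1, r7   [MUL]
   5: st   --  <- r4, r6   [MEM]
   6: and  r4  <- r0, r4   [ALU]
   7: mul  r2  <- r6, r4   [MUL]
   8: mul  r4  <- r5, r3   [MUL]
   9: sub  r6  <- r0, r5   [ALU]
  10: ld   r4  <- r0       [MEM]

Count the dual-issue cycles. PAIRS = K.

PAIRS = 4

#0 head=0: xor.ALU sub.ALU i0/i1 2-wide
#1 head=2: blt.BR or.ALU i2/i3 2-wide
#2 head=4: mul.MUL st.MEM i4/i5 2-wide
#3 head=6: and.ALU i6 RAW r4
#4 head=7: mul.MUL i7 no-port MUL/MUL
#5 head=8: mul.MUL sub.ALU i8/i9 2-wide
#6 head=10: ld.MEM i10 tail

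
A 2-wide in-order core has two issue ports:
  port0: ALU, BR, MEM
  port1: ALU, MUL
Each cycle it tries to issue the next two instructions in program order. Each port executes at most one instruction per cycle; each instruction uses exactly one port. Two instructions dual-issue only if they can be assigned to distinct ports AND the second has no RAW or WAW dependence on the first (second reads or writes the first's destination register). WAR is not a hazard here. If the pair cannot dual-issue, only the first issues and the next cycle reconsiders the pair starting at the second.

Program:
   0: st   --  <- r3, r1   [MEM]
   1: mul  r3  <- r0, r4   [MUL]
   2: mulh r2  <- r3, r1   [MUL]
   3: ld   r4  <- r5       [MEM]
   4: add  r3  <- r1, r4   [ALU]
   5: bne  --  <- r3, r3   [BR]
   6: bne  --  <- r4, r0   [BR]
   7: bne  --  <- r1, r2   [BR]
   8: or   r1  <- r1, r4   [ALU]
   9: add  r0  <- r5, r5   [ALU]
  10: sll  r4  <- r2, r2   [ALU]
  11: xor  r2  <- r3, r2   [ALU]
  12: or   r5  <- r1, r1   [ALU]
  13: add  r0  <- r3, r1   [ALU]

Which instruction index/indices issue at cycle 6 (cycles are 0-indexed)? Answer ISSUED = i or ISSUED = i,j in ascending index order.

c0: i0+i1 st.MEM/mul.MUL  dual
c1: i2+i3 mulh.MUL/ld.MEM  dual
c2: i4 add.ALU  RAW r3
c3: i5 bne.BR  no-port BR/BR
c4: i6 bne.BR  no-port BR/BR
c5: i7+i8 bne.BR/or.ALU  dual
c6: i9+i10 add.ALU/sll.ALU  dual
c7: i11+i12 xor.ALU/or.ALU  dual
c8: i13 add.ALU  tail

ISSUED = 9,10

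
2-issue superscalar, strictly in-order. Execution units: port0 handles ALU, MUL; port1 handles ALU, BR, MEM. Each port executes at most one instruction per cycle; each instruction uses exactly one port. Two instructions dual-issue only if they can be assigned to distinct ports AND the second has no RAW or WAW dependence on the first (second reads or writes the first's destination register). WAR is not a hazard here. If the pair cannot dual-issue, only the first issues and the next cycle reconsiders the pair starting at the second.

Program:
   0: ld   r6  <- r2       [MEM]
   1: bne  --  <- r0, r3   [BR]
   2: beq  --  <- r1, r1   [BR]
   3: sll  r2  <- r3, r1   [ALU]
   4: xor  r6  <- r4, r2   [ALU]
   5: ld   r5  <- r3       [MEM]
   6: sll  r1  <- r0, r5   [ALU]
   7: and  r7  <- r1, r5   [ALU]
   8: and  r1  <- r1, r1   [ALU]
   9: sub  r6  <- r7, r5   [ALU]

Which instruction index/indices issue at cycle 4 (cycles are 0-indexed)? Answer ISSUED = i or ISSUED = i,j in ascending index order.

ISSUED = 6

#0 head=0: ld.MEM i0 no-port MEM/BR
#1 head=1: bne.BR i1 no-port BR/BR
#2 head=2: beq.BR/sll.ALU i2,i3 2-wide
#3 head=4: xor.ALU/ld.MEM i4,i5 2-wide
#4 head=6: sll.ALU i6 RAW r1
#5 head=7: and.ALU/and.ALU i7,i8 2-wide
#6 head=9: sub.ALU i9 tail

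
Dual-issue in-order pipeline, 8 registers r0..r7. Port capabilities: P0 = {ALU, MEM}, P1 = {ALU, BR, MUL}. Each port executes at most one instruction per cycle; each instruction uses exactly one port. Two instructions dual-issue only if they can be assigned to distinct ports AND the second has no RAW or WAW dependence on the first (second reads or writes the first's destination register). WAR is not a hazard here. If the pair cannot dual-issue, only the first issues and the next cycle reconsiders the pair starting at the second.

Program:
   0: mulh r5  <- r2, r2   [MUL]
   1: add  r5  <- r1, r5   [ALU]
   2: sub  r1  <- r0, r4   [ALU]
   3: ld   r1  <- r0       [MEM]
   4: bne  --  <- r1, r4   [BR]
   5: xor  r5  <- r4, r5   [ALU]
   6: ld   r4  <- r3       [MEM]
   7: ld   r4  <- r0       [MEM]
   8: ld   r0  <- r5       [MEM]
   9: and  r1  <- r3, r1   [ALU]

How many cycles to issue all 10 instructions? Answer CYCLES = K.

0. mulh @i0  | RAW+WAW r5
1. add/sub @i1/i2  | 2-wide
2. ld @i3  | RAW r1
3. bne/xor @i4/i5  | 2-wide
4. ld @i6  | no-port MEM/MEM
5. ld @i7  | no-port MEM/MEM
6. ld/and @i8/i9  | 2-wide

CYCLES = 7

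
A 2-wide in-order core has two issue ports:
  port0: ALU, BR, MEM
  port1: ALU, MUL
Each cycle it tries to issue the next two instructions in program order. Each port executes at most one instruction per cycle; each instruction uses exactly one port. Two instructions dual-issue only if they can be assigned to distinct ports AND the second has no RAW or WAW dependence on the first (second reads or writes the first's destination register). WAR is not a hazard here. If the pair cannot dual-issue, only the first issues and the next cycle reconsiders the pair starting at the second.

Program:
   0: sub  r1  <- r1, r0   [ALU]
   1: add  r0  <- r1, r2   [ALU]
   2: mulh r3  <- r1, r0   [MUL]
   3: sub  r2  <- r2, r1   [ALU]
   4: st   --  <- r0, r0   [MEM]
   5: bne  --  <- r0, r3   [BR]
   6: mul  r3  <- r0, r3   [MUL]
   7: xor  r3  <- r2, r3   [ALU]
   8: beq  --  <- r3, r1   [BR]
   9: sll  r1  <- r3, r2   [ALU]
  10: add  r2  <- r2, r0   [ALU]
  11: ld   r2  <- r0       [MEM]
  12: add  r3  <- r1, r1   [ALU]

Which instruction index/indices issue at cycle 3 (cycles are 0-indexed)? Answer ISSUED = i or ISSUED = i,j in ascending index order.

t=0 i0:sub.ALU ; RAW r1
t=1 i1:add.ALU ; RAW r0
t=2 i2,i3:mulh.MUL/sub.ALU ; pair
t=3 i4:st.MEM ; no-port MEM/BR
t=4 i5,i6:bne.BR/mul.MUL ; pair
t=5 i7:xor.ALU ; RAW r3
t=6 i8,i9:beq.BR/sll.ALU ; pair
t=7 i10:add.ALU ; WAW r2
t=8 i11,i12:ld.MEM/add.ALU ; pair

ISSUED = 4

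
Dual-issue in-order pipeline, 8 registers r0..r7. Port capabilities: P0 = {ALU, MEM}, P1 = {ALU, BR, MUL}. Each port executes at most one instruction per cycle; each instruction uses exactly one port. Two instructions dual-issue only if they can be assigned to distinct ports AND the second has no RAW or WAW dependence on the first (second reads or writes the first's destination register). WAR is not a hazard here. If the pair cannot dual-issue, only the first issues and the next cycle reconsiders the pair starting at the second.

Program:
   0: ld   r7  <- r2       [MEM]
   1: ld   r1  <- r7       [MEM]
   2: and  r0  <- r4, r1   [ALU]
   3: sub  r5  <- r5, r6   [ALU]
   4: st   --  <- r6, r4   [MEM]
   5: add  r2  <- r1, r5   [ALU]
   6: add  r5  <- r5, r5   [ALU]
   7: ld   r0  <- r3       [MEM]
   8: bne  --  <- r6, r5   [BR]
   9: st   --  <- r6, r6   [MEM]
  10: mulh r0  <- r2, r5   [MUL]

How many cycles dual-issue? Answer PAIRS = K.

c0: i0 ld  no-port MEM/MEM
c1: i1 ld  RAW r1
c2: i2,i3 and+sub  pair
c3: i4,i5 st+add  pair
c4: i6,i7 add+ld  pair
c5: i8,i9 bne+st  pair
c6: i10 mulh  tail

PAIRS = 4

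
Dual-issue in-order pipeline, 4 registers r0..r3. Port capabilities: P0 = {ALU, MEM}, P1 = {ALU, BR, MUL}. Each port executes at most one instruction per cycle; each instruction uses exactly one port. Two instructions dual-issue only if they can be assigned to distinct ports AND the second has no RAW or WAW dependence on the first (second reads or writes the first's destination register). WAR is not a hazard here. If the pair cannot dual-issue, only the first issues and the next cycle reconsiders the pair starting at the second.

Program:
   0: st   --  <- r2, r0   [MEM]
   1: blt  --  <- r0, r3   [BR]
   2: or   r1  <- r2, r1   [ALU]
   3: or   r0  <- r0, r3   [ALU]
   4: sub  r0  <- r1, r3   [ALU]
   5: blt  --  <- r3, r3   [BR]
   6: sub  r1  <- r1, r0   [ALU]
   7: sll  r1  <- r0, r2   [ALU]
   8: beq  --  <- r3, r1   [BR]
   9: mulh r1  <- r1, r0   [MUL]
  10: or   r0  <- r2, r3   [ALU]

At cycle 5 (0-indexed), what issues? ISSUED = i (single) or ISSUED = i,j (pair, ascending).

[0] i0+i1  st;blt  -- pair
[1] i2+i3  or;or  -- pair
[2] i4+i5  sub;blt  -- pair
[3] i6  sub  -- WAW r1
[4] i7  sll  -- RAW r1
[5] i8  beq  -- no-port BR/MUL
[6] i9+i10  mulh;or  -- pair

ISSUED = 8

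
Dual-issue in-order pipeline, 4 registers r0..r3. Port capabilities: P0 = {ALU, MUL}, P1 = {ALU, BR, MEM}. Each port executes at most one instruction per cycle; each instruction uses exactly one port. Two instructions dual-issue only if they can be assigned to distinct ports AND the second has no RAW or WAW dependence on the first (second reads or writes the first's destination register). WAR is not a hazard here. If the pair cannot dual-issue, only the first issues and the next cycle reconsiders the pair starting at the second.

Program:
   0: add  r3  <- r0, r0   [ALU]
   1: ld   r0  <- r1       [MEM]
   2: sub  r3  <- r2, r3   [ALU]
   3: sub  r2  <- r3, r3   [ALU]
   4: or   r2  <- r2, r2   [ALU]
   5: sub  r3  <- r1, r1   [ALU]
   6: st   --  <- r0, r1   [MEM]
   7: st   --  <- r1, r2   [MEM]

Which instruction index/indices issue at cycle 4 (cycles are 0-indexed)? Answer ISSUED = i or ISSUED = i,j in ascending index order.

t=0 i0/i1:add;ld ; pair
t=1 i2:sub ; RAW r3
t=2 i3:sub ; RAW+WAW r2
t=3 i4/i5:or;sub ; pair
t=4 i6:st ; no-port MEM/MEM
t=5 i7:st ; tail

ISSUED = 6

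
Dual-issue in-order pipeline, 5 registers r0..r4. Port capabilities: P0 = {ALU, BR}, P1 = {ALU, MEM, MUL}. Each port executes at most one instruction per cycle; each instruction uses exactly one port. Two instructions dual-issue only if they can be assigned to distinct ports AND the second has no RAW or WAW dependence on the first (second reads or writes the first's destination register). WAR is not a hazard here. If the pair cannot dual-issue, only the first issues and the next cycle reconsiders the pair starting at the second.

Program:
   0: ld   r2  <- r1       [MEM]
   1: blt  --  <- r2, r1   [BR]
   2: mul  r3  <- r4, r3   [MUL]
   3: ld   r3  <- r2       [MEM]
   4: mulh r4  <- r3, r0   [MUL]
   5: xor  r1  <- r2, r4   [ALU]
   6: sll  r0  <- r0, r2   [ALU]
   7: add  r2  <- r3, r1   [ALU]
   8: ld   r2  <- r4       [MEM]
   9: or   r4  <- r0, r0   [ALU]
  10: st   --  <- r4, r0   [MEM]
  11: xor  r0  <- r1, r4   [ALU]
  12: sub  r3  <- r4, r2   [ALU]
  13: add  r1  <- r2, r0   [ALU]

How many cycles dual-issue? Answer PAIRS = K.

t=0 i0:ld.MEM ; RAW r2
t=1 i1/i2:blt.BR/mul.MUL ; 2-wide
t=2 i3:ld.MEM ; no-port MEM/MUL
t=3 i4:mulh.MUL ; RAW r4
t=4 i5/i6:xor.ALU/sll.ALU ; 2-wide
t=5 i7:add.ALU ; WAW r2
t=6 i8/i9:ld.MEM/or.ALU ; 2-wide
t=7 i10/i11:st.MEM/xor.ALU ; 2-wide
t=8 i12/i13:sub.ALU/add.ALU ; 2-wide

PAIRS = 5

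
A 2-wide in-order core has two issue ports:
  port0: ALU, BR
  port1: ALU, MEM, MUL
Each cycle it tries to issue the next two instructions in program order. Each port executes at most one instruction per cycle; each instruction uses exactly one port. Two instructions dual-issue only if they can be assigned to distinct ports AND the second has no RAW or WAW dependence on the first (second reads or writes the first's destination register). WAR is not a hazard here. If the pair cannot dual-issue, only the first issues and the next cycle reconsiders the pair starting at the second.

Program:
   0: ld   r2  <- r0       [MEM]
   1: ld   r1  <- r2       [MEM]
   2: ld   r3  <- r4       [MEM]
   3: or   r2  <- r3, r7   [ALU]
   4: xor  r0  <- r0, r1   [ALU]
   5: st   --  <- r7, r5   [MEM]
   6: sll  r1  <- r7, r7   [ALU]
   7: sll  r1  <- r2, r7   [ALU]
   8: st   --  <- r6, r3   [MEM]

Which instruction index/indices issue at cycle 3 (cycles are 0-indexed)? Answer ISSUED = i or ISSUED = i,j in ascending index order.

c0: i0 ld.MEM  no-port MEM/MEM
c1: i1 ld.MEM  no-port MEM/MEM
c2: i2 ld.MEM  RAW r3
c3: i3/i4 or.ALU+xor.ALU  pair
c4: i5/i6 st.MEM+sll.ALU  pair
c5: i7/i8 sll.ALU+st.MEM  pair

ISSUED = 3,4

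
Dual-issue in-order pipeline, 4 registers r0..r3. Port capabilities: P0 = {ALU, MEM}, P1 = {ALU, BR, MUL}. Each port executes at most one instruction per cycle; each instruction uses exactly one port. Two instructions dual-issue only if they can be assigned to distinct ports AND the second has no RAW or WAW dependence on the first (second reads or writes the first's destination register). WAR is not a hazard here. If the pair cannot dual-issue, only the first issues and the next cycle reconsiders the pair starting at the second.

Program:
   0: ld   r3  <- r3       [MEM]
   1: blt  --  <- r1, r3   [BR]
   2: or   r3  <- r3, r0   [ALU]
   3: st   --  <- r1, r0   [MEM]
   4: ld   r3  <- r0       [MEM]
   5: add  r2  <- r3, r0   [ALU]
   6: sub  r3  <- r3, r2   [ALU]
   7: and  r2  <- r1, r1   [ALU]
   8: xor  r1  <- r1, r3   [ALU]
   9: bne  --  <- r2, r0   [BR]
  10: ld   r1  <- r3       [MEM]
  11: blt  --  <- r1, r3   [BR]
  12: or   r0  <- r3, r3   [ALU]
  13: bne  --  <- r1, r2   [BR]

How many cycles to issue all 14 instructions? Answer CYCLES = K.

CYCLES = 10

0. ld @i0  | RAW r3
1. blt/or @i1&i2  | dual
2. st @i3  | no-port MEM/MEM
3. ld @i4  | RAW r3
4. add @i5  | RAW r2
5. sub/and @i6&i7  | dual
6. xor/bne @i8&i9  | dual
7. ld @i10  | RAW r1
8. blt/or @i11&i12  | dual
9. bne @i13  | tail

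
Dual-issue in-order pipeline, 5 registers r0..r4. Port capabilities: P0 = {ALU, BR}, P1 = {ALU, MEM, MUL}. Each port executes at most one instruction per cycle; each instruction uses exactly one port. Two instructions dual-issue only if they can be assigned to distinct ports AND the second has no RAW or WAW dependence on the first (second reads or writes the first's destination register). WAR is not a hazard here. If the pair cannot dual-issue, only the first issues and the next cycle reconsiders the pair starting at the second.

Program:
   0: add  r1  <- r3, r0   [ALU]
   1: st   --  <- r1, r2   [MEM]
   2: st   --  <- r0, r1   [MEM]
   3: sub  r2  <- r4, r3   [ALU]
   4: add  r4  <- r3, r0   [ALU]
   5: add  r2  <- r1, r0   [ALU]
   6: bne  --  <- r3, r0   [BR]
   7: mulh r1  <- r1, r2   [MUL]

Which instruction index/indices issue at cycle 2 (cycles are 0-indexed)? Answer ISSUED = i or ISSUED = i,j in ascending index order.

ISSUED = 2,3

c0: i0 add  RAW r1
c1: i1 st  no-port MEM/MEM
c2: i2&i3 st;sub  2-wide
c3: i4&i5 add;add  2-wide
c4: i6&i7 bne;mulh  2-wide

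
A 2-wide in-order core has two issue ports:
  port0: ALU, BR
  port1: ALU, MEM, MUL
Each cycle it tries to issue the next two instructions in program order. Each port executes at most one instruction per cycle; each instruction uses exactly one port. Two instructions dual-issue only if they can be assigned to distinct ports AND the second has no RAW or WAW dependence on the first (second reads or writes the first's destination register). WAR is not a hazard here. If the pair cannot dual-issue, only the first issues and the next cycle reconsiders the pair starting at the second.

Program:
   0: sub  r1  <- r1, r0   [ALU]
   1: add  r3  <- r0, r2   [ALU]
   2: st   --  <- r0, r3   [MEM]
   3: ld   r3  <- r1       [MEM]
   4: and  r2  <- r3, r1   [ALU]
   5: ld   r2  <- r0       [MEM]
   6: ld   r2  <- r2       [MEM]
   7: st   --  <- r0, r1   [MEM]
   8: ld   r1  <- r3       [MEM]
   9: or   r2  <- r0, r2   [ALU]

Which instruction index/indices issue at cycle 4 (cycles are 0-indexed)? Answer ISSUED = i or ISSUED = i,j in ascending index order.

  cy0 -> i0+i1 (sub;add) pair
  cy1 -> i2 (st) no-port MEM/MEM
  cy2 -> i3 (ld) RAW r3
  cy3 -> i4 (and) WAW r2
  cy4 -> i5 (ld) no-port MEM/MEM
  cy5 -> i6 (ld) no-port MEM/MEM
  cy6 -> i7 (st) no-port MEM/MEM
  cy7 -> i8+i9 (ld;or) pair

ISSUED = 5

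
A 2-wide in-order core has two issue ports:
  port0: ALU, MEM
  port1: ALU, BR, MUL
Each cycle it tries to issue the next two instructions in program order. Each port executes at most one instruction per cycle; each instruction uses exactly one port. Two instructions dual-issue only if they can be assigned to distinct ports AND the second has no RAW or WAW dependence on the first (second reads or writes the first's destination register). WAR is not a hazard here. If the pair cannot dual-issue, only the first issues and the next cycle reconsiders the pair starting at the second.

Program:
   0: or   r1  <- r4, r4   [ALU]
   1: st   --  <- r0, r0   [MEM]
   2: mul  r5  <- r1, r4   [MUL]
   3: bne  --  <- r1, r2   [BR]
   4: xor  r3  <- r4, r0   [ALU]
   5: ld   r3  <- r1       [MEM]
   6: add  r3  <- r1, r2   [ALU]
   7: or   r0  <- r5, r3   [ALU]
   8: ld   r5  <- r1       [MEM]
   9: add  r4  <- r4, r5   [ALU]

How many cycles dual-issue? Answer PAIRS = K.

0. or/st @i0,i1  | 2-wide
1. mul @i2  | no-port MUL/BR
2. bne/xor @i3,i4  | 2-wide
3. ld @i5  | WAW r3
4. add @i6  | RAW r3
5. or/ld @i7,i8  | 2-wide
6. add @i9  | tail

PAIRS = 3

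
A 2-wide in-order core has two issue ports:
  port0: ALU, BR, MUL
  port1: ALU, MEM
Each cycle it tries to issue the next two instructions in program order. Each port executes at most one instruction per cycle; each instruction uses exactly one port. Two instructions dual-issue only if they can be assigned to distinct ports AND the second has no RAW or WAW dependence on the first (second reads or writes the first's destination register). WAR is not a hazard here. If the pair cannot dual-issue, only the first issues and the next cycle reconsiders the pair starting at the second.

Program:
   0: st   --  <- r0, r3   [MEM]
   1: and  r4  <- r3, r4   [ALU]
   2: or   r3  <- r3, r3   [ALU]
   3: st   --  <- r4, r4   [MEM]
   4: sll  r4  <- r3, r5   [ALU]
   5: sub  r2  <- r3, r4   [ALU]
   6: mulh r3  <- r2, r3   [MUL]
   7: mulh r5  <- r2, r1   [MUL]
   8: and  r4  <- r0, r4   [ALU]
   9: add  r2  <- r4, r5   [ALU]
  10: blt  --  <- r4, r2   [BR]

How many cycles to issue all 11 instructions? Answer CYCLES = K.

c0: i0&i1 st/and  2-wide
c1: i2&i3 or/st  2-wide
c2: i4 sll  RAW r4
c3: i5 sub  RAW r2
c4: i6 mulh  no-port MUL/MUL
c5: i7&i8 mulh/and  2-wide
c6: i9 add  RAW r2
c7: i10 blt  tail

CYCLES = 8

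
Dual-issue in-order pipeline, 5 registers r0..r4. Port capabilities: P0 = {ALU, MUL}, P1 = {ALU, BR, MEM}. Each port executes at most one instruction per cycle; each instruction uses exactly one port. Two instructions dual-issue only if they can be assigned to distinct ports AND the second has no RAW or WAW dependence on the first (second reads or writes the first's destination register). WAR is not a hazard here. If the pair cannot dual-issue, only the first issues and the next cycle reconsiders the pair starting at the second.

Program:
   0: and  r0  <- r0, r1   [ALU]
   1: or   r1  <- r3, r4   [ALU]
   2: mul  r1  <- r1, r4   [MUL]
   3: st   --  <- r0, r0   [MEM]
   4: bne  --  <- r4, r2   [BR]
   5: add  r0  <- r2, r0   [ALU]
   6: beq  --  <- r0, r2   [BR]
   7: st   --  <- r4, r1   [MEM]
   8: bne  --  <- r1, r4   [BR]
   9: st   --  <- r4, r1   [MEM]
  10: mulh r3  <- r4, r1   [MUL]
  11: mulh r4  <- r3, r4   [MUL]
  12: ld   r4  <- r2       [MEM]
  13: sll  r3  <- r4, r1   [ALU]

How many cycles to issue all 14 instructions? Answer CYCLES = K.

CYCLES = 10

  cy0 -> i0/i1 (and+or) pair
  cy1 -> i2/i3 (mul+st) pair
  cy2 -> i4/i5 (bne+add) pair
  cy3 -> i6 (beq) no-port BR/MEM
  cy4 -> i7 (st) no-port MEM/BR
  cy5 -> i8 (bne) no-port BR/MEM
  cy6 -> i9/i10 (st+mulh) pair
  cy7 -> i11 (mulh) WAW r4
  cy8 -> i12 (ld) RAW r4
  cy9 -> i13 (sll) tail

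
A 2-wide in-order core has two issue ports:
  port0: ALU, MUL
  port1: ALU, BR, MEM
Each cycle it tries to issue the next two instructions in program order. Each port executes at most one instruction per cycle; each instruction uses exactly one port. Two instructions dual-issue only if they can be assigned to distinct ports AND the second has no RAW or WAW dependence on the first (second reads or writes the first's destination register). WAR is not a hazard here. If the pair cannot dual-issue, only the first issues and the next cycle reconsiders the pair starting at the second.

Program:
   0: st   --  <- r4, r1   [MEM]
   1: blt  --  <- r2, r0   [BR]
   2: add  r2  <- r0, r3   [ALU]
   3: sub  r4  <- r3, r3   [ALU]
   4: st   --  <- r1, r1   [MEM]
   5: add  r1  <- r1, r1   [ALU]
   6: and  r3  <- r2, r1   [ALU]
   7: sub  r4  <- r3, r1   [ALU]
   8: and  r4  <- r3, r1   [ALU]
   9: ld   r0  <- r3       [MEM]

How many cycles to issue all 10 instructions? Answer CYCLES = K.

CYCLES = 7

c0: i0 st.MEM  no-port MEM/BR
c1: i1/i2 blt.BR add.ALU  pair
c2: i3/i4 sub.ALU st.MEM  pair
c3: i5 add.ALU  RAW r1
c4: i6 and.ALU  RAW r3
c5: i7 sub.ALU  WAW r4
c6: i8/i9 and.ALU ld.MEM  pair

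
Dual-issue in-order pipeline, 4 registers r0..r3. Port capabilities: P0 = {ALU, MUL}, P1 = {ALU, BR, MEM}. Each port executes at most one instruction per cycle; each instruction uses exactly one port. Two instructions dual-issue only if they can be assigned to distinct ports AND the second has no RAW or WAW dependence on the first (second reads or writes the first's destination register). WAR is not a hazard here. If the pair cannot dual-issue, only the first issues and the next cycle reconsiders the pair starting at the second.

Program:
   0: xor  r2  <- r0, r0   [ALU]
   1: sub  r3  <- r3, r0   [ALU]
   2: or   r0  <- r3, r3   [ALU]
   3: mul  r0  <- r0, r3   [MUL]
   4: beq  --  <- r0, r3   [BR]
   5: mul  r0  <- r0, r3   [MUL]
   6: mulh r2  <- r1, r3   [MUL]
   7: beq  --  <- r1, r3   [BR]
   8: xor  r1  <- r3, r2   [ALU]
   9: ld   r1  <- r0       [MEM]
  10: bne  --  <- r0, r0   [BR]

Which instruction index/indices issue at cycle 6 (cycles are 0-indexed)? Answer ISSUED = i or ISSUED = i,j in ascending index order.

t=0 i0&i1:xor.ALU;sub.ALU ; pair
t=1 i2:or.ALU ; RAW+WAW r0
t=2 i3:mul.MUL ; RAW r0
t=3 i4&i5:beq.BR;mul.MUL ; pair
t=4 i6&i7:mulh.MUL;beq.BR ; pair
t=5 i8:xor.ALU ; WAW r1
t=6 i9:ld.MEM ; no-port MEM/BR
t=7 i10:bne.BR ; tail

ISSUED = 9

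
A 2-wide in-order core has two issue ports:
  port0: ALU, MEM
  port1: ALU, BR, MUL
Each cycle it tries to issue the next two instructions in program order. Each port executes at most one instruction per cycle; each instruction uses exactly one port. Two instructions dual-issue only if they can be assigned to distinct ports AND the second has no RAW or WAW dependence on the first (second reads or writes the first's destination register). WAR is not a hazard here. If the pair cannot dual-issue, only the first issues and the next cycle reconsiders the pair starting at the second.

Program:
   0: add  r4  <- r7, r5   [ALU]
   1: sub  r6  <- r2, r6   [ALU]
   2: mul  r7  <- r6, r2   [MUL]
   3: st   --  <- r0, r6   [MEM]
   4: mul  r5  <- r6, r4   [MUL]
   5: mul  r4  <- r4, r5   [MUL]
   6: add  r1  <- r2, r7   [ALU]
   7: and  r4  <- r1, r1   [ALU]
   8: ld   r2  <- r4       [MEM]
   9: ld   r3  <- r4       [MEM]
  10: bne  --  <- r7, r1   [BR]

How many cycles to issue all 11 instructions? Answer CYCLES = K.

  cy0 -> i0,i1 (add+sub) dual
  cy1 -> i2,i3 (mul+st) dual
  cy2 -> i4 (mul) no-port MUL/MUL
  cy3 -> i5,i6 (mul+add) dual
  cy4 -> i7 (and) RAW r4
  cy5 -> i8 (ld) no-port MEM/MEM
  cy6 -> i9,i10 (ld+bne) dual

CYCLES = 7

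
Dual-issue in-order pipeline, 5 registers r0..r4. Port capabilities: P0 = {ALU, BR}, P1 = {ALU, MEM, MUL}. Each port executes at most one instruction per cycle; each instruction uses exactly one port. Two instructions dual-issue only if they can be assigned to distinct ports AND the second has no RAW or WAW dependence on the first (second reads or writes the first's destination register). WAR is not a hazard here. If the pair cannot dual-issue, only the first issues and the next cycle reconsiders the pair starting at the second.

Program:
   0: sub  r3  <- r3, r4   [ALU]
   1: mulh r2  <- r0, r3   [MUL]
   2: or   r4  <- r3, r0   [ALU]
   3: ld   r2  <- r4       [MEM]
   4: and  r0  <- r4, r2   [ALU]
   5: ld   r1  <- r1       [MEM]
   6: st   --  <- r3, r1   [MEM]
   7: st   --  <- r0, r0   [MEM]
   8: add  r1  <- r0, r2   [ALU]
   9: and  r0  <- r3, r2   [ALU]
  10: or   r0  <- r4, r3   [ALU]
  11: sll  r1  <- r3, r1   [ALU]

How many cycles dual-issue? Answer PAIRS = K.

PAIRS = 4

c0: i0 sub  RAW r3
c1: i1,i2 mulh+or  dual
c2: i3 ld  RAW r2
c3: i4,i5 and+ld  dual
c4: i6 st  no-port MEM/MEM
c5: i7,i8 st+add  dual
c6: i9 and  WAW r0
c7: i10,i11 or+sll  dual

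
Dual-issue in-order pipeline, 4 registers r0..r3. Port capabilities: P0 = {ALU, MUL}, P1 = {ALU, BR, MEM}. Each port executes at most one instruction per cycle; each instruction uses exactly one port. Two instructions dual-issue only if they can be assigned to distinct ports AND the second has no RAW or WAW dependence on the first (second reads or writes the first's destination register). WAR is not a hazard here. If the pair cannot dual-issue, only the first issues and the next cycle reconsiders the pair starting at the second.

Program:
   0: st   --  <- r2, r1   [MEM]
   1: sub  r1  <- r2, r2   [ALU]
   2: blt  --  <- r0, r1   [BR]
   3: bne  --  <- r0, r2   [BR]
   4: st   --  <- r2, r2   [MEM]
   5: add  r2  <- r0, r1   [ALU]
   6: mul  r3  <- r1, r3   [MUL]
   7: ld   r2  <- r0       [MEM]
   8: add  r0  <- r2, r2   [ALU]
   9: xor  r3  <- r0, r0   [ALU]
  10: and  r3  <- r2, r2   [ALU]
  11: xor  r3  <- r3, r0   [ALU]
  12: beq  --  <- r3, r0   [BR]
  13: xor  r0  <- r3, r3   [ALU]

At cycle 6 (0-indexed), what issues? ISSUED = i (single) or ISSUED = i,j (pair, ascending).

ISSUED = 9

t=0 i0&i1:st.MEM/sub.ALU ; 2-wide
t=1 i2:blt.BR ; no-port BR/BR
t=2 i3:bne.BR ; no-port BR/MEM
t=3 i4&i5:st.MEM/add.ALU ; 2-wide
t=4 i6&i7:mul.MUL/ld.MEM ; 2-wide
t=5 i8:add.ALU ; RAW r0
t=6 i9:xor.ALU ; WAW r3
t=7 i10:and.ALU ; RAW+WAW r3
t=8 i11:xor.ALU ; RAW r3
t=9 i12&i13:beq.BR/xor.ALU ; 2-wide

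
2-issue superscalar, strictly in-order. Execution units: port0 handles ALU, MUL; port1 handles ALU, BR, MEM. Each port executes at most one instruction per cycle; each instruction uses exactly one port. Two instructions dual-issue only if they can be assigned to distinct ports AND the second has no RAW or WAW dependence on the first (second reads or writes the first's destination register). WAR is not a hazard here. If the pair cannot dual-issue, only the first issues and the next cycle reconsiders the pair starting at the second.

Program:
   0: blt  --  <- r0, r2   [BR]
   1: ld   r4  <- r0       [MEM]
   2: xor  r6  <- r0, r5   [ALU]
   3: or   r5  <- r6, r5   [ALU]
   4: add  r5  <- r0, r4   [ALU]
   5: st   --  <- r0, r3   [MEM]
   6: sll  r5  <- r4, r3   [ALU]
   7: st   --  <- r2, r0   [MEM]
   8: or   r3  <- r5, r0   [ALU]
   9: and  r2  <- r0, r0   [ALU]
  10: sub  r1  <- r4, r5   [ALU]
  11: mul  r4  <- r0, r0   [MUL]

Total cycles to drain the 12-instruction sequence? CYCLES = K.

CYCLES = 7

c0: i0 blt  no-port BR/MEM
c1: i1+i2 ld xor  dual
c2: i3 or  WAW r5
c3: i4+i5 add st  dual
c4: i6+i7 sll st  dual
c5: i8+i9 or and  dual
c6: i10+i11 sub mul  dual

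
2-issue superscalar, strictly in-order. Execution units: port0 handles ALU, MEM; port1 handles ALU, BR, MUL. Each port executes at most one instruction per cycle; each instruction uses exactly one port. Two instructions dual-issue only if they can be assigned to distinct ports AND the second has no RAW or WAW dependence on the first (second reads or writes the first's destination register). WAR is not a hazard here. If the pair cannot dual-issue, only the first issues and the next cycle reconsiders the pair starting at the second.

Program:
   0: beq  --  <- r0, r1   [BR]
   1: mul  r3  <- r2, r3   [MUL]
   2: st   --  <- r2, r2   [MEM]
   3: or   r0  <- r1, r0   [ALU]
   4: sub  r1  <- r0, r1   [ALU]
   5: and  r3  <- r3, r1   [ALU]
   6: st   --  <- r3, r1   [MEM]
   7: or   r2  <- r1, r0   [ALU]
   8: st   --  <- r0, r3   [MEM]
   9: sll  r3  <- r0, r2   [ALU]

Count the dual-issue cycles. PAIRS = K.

0. beq.BR @i0  | no-port BR/MUL
1. mul.MUL/st.MEM @i1+i2  | pair
2. or.ALU @i3  | RAW r0
3. sub.ALU @i4  | RAW r1
4. and.ALU @i5  | RAW r3
5. st.MEM/or.ALU @i6+i7  | pair
6. st.MEM/sll.ALU @i8+i9  | pair

PAIRS = 3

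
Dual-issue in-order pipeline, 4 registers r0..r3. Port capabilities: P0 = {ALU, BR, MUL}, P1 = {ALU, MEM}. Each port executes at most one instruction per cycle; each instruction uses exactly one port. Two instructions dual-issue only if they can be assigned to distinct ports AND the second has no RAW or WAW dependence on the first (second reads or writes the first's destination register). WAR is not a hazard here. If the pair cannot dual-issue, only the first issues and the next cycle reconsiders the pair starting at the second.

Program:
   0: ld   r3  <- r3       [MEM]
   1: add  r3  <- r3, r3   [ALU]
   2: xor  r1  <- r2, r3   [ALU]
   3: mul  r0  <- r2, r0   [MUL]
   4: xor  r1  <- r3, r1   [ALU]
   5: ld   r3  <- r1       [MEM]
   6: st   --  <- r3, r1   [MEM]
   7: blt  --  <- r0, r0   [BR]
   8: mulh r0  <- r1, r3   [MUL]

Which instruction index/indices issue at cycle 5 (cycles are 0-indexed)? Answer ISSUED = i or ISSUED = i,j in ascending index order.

c0: i0 ld.MEM  RAW+WAW r3
c1: i1 add.ALU  RAW r3
c2: i2&i3 xor.ALU+mul.MUL  pair
c3: i4 xor.ALU  RAW r1
c4: i5 ld.MEM  no-port MEM/MEM
c5: i6&i7 st.MEM+blt.BR  pair
c6: i8 mulh.MUL  tail

ISSUED = 6,7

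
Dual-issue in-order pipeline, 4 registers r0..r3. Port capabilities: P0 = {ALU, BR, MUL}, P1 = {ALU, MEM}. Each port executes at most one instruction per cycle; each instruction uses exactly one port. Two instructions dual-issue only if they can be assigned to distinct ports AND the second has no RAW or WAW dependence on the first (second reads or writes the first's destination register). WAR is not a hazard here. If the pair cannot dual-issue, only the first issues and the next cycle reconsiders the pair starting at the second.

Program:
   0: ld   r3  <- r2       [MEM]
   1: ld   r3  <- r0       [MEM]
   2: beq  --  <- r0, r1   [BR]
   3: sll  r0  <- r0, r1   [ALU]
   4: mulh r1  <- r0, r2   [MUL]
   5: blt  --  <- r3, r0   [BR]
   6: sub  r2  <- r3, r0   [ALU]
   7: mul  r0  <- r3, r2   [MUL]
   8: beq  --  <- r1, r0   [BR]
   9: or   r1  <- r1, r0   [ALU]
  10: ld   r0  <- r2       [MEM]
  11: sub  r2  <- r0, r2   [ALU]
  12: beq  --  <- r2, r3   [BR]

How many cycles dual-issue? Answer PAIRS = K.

[0] i0  ld  -- no-port MEM/MEM
[1] i1+i2  ld beq  -- dual
[2] i3  sll  -- RAW r0
[3] i4  mulh  -- no-port MUL/BR
[4] i5+i6  blt sub  -- dual
[5] i7  mul  -- no-port MUL/BR
[6] i8+i9  beq or  -- dual
[7] i10  ld  -- RAW r0
[8] i11  sub  -- RAW r2
[9] i12  beq  -- tail

PAIRS = 3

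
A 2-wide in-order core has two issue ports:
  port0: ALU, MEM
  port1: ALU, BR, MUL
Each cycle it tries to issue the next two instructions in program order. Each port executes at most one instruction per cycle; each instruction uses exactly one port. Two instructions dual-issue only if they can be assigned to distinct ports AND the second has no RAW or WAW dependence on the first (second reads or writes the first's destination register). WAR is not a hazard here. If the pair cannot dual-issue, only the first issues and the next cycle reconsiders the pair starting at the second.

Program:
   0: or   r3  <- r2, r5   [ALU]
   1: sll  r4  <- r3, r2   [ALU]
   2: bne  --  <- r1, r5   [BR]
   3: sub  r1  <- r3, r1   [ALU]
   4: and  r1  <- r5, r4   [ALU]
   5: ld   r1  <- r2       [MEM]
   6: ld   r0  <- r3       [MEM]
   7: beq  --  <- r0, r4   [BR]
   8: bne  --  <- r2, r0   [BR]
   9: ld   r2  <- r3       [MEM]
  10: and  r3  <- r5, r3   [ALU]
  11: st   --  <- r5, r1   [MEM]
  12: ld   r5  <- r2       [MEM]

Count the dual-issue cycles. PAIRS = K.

t=0 i0:or ; RAW r3
t=1 i1/i2:sll/bne ; 2-wide
t=2 i3:sub ; WAW r1
t=3 i4:and ; WAW r1
t=4 i5:ld ; no-port MEM/MEM
t=5 i6:ld ; RAW r0
t=6 i7:beq ; no-port BR/BR
t=7 i8/i9:bne/ld ; 2-wide
t=8 i10/i11:and/st ; 2-wide
t=9 i12:ld ; tail

PAIRS = 3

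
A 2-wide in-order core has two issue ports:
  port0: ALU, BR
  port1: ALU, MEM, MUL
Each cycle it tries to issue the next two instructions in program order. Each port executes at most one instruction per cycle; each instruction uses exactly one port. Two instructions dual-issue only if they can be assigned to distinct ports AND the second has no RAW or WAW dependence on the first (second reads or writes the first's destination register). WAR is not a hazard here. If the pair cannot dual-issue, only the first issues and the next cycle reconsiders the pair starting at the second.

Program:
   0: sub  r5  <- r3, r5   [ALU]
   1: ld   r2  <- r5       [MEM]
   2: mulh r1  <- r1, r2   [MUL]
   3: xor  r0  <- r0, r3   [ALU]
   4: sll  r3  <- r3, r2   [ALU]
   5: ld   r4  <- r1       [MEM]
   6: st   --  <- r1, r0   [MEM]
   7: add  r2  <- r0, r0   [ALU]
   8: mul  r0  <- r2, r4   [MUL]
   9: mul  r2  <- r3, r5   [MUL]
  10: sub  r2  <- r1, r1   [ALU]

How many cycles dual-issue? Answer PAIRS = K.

  cy0 -> i0 (sub) RAW r5
  cy1 -> i1 (ld) no-port MEM/MUL
  cy2 -> i2/i3 (mulh;xor) pair
  cy3 -> i4/i5 (sll;ld) pair
  cy4 -> i6/i7 (st;add) pair
  cy5 -> i8 (mul) no-port MUL/MUL
  cy6 -> i9 (mul) WAW r2
  cy7 -> i10 (sub) tail

PAIRS = 3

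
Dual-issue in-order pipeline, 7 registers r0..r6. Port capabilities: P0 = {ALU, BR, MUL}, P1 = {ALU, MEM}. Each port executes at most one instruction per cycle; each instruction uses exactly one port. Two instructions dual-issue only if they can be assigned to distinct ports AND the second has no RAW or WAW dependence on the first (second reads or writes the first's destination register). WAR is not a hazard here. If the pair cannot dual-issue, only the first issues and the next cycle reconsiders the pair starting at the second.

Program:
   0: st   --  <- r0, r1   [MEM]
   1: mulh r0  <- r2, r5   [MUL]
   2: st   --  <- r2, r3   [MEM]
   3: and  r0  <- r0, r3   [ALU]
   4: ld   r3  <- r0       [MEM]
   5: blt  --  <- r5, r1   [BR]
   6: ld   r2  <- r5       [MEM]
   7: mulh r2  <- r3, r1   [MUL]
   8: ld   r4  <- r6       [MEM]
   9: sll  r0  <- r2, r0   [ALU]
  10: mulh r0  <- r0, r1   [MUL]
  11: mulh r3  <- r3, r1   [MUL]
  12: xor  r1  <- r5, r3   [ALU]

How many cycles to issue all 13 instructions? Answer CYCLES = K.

CYCLES = 9

0. st.MEM;mulh.MUL @i0/i1  | pair
1. st.MEM;and.ALU @i2/i3  | pair
2. ld.MEM;blt.BR @i4/i5  | pair
3. ld.MEM @i6  | WAW r2
4. mulh.MUL;ld.MEM @i7/i8  | pair
5. sll.ALU @i9  | RAW+WAW r0
6. mulh.MUL @i10  | no-port MUL/MUL
7. mulh.MUL @i11  | RAW r3
8. xor.ALU @i12  | tail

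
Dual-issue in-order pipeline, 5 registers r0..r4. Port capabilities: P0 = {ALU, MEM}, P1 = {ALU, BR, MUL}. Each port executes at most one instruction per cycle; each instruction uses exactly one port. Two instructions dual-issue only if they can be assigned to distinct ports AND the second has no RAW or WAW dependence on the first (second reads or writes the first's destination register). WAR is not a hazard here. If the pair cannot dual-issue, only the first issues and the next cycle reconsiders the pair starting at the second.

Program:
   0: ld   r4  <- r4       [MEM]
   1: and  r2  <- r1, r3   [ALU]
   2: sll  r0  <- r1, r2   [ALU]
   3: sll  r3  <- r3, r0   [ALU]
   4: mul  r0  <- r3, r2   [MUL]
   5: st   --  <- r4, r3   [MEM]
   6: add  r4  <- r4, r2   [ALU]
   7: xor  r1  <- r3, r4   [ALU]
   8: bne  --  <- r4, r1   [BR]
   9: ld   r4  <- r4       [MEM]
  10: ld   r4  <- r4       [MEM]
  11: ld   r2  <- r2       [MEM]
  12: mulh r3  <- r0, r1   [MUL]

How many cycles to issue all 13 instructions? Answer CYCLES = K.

CYCLES = 9

c0: i0+i1 ld and  pair
c1: i2 sll  RAW r0
c2: i3 sll  RAW r3
c3: i4+i5 mul st  pair
c4: i6 add  RAW r4
c5: i7 xor  RAW r1
c6: i8+i9 bne ld  pair
c7: i10 ld  no-port MEM/MEM
c8: i11+i12 ld mulh  pair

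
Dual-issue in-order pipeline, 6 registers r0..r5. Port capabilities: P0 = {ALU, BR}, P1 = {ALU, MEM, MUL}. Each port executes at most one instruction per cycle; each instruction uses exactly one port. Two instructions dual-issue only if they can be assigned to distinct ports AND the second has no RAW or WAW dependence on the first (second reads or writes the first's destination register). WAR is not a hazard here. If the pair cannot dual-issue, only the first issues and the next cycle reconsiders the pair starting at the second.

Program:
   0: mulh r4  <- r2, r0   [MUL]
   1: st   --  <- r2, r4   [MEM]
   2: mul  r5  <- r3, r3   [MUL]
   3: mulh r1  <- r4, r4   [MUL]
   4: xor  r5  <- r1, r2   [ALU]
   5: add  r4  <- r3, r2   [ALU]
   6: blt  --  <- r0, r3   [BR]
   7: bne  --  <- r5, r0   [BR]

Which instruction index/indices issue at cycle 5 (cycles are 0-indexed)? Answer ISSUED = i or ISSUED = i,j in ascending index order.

ISSUED = 6

[0] i0  mulh.MUL  -- no-port MUL/MEM
[1] i1  st.MEM  -- no-port MEM/MUL
[2] i2  mul.MUL  -- no-port MUL/MUL
[3] i3  mulh.MUL  -- RAW r1
[4] i4&i5  xor.ALU add.ALU  -- pair
[5] i6  blt.BR  -- no-port BR/BR
[6] i7  bne.BR  -- tail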